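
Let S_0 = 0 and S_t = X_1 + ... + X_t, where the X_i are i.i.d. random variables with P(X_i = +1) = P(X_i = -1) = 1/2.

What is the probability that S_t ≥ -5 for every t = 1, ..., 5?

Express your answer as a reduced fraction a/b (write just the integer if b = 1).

Let f(t,s) = #length-t paths at position s with S_1..S_t all ≥ -5.
f(t,s) = f(t-1,s-1) + f(t-1,s+1) for s ≥ -5; f(t,s) = 0 for s < -5.
t=0: f(0,0)=1
t=1: f(1,-1)=1 f(1,1)=1
t=2: f(2,-2)=1 f(2,0)=2 f(2,2)=1
t=3: f(3,-3)=1 f(3,-1)=3 f(3,1)=3 f(3,3)=1
t=4: f(4,-4)=1 f(4,-2)=4 f(4,0)=6 f(4,2)=4 f(4,4)=1
t=5: f(5,-5)=1 f(5,-3)=5 f(5,-1)=10 f(5,1)=10 f(5,3)=5 f(5,5)=1
Σ_s f(5,s) = 32
P = 32/32 = 1

Answer: 1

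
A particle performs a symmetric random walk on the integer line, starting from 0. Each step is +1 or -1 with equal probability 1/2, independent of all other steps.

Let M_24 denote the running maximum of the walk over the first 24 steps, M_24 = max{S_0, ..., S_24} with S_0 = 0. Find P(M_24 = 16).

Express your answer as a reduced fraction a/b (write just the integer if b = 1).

Let M_24 = max(S_0,...,S_24). Use the reflection principle: for j ≥ 1, #{paths with M_24 ≥ j} = #{S_24 ≥ j} + #{S_24 ≥ j+1}.
By reflection, #{M_24 ≥ 16} = #{S_24 ≥ 16} + #{S_24 ≥ 17} = 12951 + 2325 = 15276.
#{M_24 ≥ 17} = #{S_24 ≥ 17} + #{S_24 ≥ 18} = 2325 + 2325 = 4650.
#{M_24 = 16} = 15276 - 4650 = 10626.
P(M_24 = 16) = 10626/16777216 = 5313/8388608

Answer: 5313/8388608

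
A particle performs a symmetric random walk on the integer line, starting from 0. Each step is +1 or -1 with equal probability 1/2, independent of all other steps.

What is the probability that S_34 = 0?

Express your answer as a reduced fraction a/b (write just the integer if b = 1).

To return to 0 after 34 steps: need exactly 17 steps of +1 and 17 of -1.
Favorable paths: C(34,17) = 2333606220
Total paths: 2^34 = 17179869184
P = 2333606220/17179869184 = 583401555/4294967296

Answer: 583401555/4294967296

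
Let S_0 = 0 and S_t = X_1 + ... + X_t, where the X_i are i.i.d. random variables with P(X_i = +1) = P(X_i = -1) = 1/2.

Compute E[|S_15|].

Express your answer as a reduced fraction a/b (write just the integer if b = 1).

Answer: 6435/2048

Derivation:
S_15 takes values m ≡ 1 (mod 2) with |m| ≤ 15; P(S_15=m) = C(15,(15+m)/2)/2^15.
Total paths: 2^15 = 32768
Distribution: P(S=-15)=1/32768, P(S=-13)=15/32768, P(S=-11)=105/32768, P(S=-9)=455/32768, P(S=-7)=1365/32768, P(S=-5)=3003/32768, P(S=-3)=5005/32768, P(S=-1)=6435/32768, P(S=1)=6435/32768, P(S=3)=5005/32768, P(S=5)=3003/32768, P(S=7)=1365/32768, P(S=9)=455/32768, P(S=11)=105/32768, P(S=13)=15/32768, P(S=15)=1/32768
E[|S_15|] = Σ_m |m|·P(S_15=m) = 102960/32768 = 6435/2048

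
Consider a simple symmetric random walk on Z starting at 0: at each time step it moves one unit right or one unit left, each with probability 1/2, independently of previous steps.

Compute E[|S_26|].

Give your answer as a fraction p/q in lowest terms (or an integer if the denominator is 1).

Answer: 16900975/4194304

Derivation:
S_26 takes values m ≡ 0 (mod 2) with |m| ≤ 26; P(S_26=m) = C(26,(26+m)/2)/2^26.
Total paths: 2^26 = 67108864
Distribution: P(S=-26)=1/67108864, P(S=-24)=26/67108864, P(S=-22)=325/67108864, P(S=-20)=2600/67108864, P(S=-18)=14950/67108864, P(S=-16)=65780/67108864, P(S=-14)=230230/67108864, P(S=-12)=657800/67108864, P(S=-10)=1562275/67108864, P(S=-8)=3124550/67108864, P(S=-6)=5311735/67108864, P(S=-4)=7726160/67108864, P(S=-2)=9657700/67108864, P(S=0)=10400600/67108864, P(S=2)=9657700/67108864, P(S=4)=7726160/67108864, P(S=6)=5311735/67108864, P(S=8)=3124550/67108864, P(S=10)=1562275/67108864, P(S=12)=657800/67108864, P(S=14)=230230/67108864, P(S=16)=65780/67108864, P(S=18)=14950/67108864, P(S=20)=2600/67108864, P(S=22)=325/67108864, P(S=24)=26/67108864, P(S=26)=1/67108864
E[|S_26|] = Σ_m |m|·P(S_26=m) = 270415600/67108864 = 16900975/4194304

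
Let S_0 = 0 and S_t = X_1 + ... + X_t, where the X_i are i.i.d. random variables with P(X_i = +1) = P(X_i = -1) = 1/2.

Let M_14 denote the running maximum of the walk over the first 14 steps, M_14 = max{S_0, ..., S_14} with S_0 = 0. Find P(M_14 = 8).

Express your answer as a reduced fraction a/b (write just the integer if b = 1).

Let M_14 = max(S_0,...,S_14). Use the reflection principle: for j ≥ 1, #{paths with M_14 ≥ j} = #{S_14 ≥ j} + #{S_14 ≥ j+1}.
By reflection, #{M_14 ≥ 8} = #{S_14 ≥ 8} + #{S_14 ≥ 9} = 470 + 106 = 576.
#{M_14 ≥ 9} = #{S_14 ≥ 9} + #{S_14 ≥ 10} = 106 + 106 = 212.
#{M_14 = 8} = 576 - 212 = 364.
P(M_14 = 8) = 364/16384 = 91/4096

Answer: 91/4096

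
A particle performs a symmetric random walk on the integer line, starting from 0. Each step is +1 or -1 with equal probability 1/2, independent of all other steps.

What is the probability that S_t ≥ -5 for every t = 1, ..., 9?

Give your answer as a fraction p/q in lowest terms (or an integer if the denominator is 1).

Let f(t,s) = #length-t paths at position s with S_1..S_t all ≥ -5.
f(t,s) = f(t-1,s-1) + f(t-1,s+1) for s ≥ -5; f(t,s) = 0 for s < -5.
t=0: f(0,0)=1
t=1: f(1,-1)=1 f(1,1)=1
t=2: f(2,-2)=1 f(2,0)=2 f(2,2)=1
t=3: f(3,-3)=1 f(3,-1)=3 f(3,1)=3 f(3,3)=1
t=4: f(4,-4)=1 f(4,-2)=4 f(4,0)=6 f(4,2)=4 f(4,4)=1
t=5: f(5,-5)=1 f(5,-3)=5 f(5,-1)=10 f(5,1)=10 f(5,3)=5 f(5,5)=1
t=6: f(6,-4)=6 f(6,-2)=15 f(6,0)=20 f(6,2)=15 f(6,4)=6 f(6,6)=1
t=7: f(7,-5)=6 f(7,-3)=21 f(7,-1)=35 f(7,1)=35 f(7,3)=21 f(7,5)=7 f(7,7)=1
t=8: f(8,-4)=27 f(8,-2)=56 f(8,0)=70 f(8,2)=56 f(8,4)=28 f(8,6)=8 f(8,8)=1
t=9: f(9,-5)=27 f(9,-3)=83 f(9,-1)=126 f(9,1)=126 f(9,3)=84 f(9,5)=36 f(9,7)=9 f(9,9)=1
Σ_s f(9,s) = 492
P = 492/512 = 123/128

Answer: 123/128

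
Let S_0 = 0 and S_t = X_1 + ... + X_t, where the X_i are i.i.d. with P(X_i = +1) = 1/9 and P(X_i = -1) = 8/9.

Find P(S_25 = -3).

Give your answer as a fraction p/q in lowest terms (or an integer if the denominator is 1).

To reach position -3 after 25 steps: need 11 steps of +1 and 14 steps of -1.
Number of such sequences: C(25,11) = 4457400
Each has probability (1/9)^11 · (8/9)^14 = 4398046511104/717897987691852588770249
P = 4457400 · 4398046511104/717897987691852588770249 = 6534617506198323200/239299329230617529590083

Answer: 6534617506198323200/239299329230617529590083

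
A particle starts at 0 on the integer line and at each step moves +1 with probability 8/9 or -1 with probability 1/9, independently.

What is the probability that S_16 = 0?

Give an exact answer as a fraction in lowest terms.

To be at 0 after 16 steps: need exactly 8 steps of +1 and 8 of -1.
Number of such sequences: C(16,8) = 12870
Each has probability (8/9)^8 · (1/9)^8 = 16777216/1853020188851841
P = 12870 · 16777216/1853020188851841 = 23991418880/205891132094649

Answer: 23991418880/205891132094649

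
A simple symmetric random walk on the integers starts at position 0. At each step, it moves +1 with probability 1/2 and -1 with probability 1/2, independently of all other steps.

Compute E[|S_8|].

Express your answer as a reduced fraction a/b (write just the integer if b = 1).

S_8 takes values m ≡ 0 (mod 2) with |m| ≤ 8; P(S_8=m) = C(8,(8+m)/2)/2^8.
Total paths: 2^8 = 256
Distribution: P(S=-8)=1/256, P(S=-6)=8/256, P(S=-4)=28/256, P(S=-2)=56/256, P(S=0)=70/256, P(S=2)=56/256, P(S=4)=28/256, P(S=6)=8/256, P(S=8)=1/256
E[|S_8|] = Σ_m |m|·P(S_8=m) = 560/256 = 35/16

Answer: 35/16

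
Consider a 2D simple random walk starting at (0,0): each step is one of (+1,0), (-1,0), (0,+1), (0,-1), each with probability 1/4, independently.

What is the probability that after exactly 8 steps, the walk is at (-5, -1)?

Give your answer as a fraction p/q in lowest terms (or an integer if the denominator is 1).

Let h be the number of horizontal steps (so 8-h are vertical). To end at (-5,-1) need (h-5)/2 right-steps and ((8-h)-1)/2 up-steps.
Sum over h with 5 ≤ h ≤ 7, h ≡ 1 (mod 2), 8-h ≡ 1 (mod 2):
h=5: C(8,5)·C(5,0)·C(3,1) = 56·1·3 = 168
h=7: C(8,7)·C(7,1)·C(1,0) = 8·7·1 = 56
Total favorable: 224
Total paths: 4^8 = 65536
P = 224/65536 = 7/2048

Answer: 7/2048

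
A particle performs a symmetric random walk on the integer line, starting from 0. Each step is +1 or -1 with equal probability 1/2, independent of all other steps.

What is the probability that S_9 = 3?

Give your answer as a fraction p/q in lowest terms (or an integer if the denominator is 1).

Answer: 21/128

Derivation:
To reach position 3 after 9 steps: need 6 steps of +1 and 3 of -1.
Favorable paths: C(9,6) = 84
Total paths: 2^9 = 512
P = 84/512 = 21/128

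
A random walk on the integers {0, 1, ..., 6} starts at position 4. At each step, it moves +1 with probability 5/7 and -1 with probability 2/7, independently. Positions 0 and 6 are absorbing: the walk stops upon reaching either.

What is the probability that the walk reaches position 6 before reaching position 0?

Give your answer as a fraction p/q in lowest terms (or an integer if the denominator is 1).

Answer: 725/741

Derivation:
Biased walk: p = 5/7, q = 2/7, r = q/p = 2/5
Gambler's ruin: P(hit 6 before 0 | start at 4) = (1 - r^a)/(1 - r^N)
r^4 = 16/625; r^6 = 64/15625
P = (1 - 16/625) / (1 - 64/15625) = 609/625 / 15561/15625 = 725/741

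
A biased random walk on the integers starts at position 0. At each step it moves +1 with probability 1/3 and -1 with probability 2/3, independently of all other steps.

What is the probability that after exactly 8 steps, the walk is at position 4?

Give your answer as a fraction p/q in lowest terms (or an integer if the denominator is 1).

To reach position 4 after 8 steps: need 6 steps of +1 and 2 steps of -1.
Number of such sequences: C(8,6) = 28
Each has probability (1/3)^6 · (2/3)^2 = 4/6561
P = 28 · 4/6561 = 112/6561

Answer: 112/6561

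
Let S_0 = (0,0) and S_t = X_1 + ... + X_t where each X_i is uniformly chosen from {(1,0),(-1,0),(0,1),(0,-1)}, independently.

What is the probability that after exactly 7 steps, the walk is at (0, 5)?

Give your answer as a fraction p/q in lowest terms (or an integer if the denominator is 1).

Answer: 49/16384

Derivation:
Let h be the number of horizontal steps (so 7-h are vertical). To end at (0,5) need (h+0)/2 right-steps and ((7-h)+5)/2 up-steps.
Sum over h with 0 ≤ h ≤ 2, h ≡ 0 (mod 2), 7-h ≡ 1 (mod 2):
h=0: C(7,0)·C(0,0)·C(7,6) = 1·1·7 = 7
h=2: C(7,2)·C(2,1)·C(5,5) = 21·2·1 = 42
Total favorable: 49
Total paths: 4^7 = 16384
P = 49/16384 = 49/16384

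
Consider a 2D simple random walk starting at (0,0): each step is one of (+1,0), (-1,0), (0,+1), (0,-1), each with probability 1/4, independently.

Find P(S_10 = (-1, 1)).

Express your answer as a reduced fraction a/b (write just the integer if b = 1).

Let h be the number of horizontal steps (so 10-h are vertical). To end at (-1,1) need (h-1)/2 right-steps and ((10-h)+1)/2 up-steps.
Sum over h with 1 ≤ h ≤ 9, h ≡ 1 (mod 2), 10-h ≡ 1 (mod 2):
h=1: C(10,1)·C(1,0)·C(9,5) = 10·1·126 = 1260
h=3: C(10,3)·C(3,1)·C(7,4) = 120·3·35 = 12600
h=5: C(10,5)·C(5,2)·C(5,3) = 252·10·10 = 25200
h=7: C(10,7)·C(7,3)·C(3,2) = 120·35·3 = 12600
h=9: C(10,9)·C(9,4)·C(1,1) = 10·126·1 = 1260
Total favorable: 52920
Total paths: 4^10 = 1048576
P = 52920/1048576 = 6615/131072

Answer: 6615/131072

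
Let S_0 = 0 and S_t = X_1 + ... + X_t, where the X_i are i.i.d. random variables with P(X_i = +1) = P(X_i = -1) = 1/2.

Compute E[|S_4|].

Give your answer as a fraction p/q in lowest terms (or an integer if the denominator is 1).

Answer: 3/2

Derivation:
S_4 takes values m ≡ 0 (mod 2) with |m| ≤ 4; P(S_4=m) = C(4,(4+m)/2)/2^4.
Total paths: 2^4 = 16
Distribution: P(S=-4)=1/16, P(S=-2)=4/16, P(S=0)=6/16, P(S=2)=4/16, P(S=4)=1/16
E[|S_4|] = Σ_m |m|·P(S_4=m) = 24/16 = 3/2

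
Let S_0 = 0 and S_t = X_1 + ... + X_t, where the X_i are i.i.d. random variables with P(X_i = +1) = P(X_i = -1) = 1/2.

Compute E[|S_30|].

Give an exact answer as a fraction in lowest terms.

S_30 takes values m ≡ 0 (mod 2) with |m| ≤ 30; P(S_30=m) = C(30,(30+m)/2)/2^30.
Total paths: 2^30 = 1073741824
Distribution: P(S=-30)=1/1073741824, P(S=-28)=30/1073741824, P(S=-26)=435/1073741824, P(S=-24)=4060/1073741824, P(S=-22)=27405/1073741824, P(S=-20)=142506/1073741824, P(S=-18)=593775/1073741824, P(S=-16)=2035800/1073741824, P(S=-14)=5852925/1073741824, P(S=-12)=14307150/1073741824, P(S=-10)=30045015/1073741824, P(S=-8)=54627300/1073741824, P(S=-6)=86493225/1073741824, P(S=-4)=119759850/1073741824, P(S=-2)=145422675/1073741824, P(S=0)=155117520/1073741824, P(S=2)=145422675/1073741824, P(S=4)=119759850/1073741824, P(S=6)=86493225/1073741824, P(S=8)=54627300/1073741824, P(S=10)=30045015/1073741824, P(S=12)=14307150/1073741824, P(S=14)=5852925/1073741824, P(S=16)=2035800/1073741824, P(S=18)=593775/1073741824, P(S=20)=142506/1073741824, P(S=22)=27405/1073741824, P(S=24)=4060/1073741824, P(S=26)=435/1073741824, P(S=28)=30/1073741824, P(S=30)=1/1073741824
E[|S_30|] = Σ_m |m|·P(S_30=m) = 4653525600/1073741824 = 145422675/33554432

Answer: 145422675/33554432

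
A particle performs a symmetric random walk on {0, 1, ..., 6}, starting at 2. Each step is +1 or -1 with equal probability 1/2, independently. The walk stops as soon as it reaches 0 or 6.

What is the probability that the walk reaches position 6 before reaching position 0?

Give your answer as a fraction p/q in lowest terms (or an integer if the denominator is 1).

Symmetric walk (p = 1/2): the harmonic-function argument gives P(hit 6 before 0 | start at 2) = a/N.
P = 2/6 = 1/3

Answer: 1/3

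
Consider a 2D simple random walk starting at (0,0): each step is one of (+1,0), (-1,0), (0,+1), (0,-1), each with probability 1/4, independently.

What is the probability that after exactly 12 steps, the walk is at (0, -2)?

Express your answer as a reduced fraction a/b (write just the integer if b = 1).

Let h be the number of horizontal steps (so 12-h are vertical). To end at (0,-2) need (h+0)/2 right-steps and ((12-h)-2)/2 up-steps.
Sum over h with 0 ≤ h ≤ 10, h ≡ 0 (mod 2), 12-h ≡ 0 (mod 2):
h=0: C(12,0)·C(0,0)·C(12,5) = 1·1·792 = 792
h=2: C(12,2)·C(2,1)·C(10,4) = 66·2·210 = 27720
h=4: C(12,4)·C(4,2)·C(8,3) = 495·6·56 = 166320
h=6: C(12,6)·C(6,3)·C(6,2) = 924·20·15 = 277200
h=8: C(12,8)·C(8,4)·C(4,1) = 495·70·4 = 138600
h=10: C(12,10)·C(10,5)·C(2,0) = 66·252·1 = 16632
Total favorable: 627264
Total paths: 4^12 = 16777216
P = 627264/16777216 = 9801/262144

Answer: 9801/262144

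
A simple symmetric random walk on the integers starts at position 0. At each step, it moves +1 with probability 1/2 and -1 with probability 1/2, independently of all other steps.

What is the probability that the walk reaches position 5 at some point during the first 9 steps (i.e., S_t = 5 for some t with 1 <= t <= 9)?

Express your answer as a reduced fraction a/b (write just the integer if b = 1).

Answer: 7/64

Derivation:
Count via complement. Let g(t,s) = #length-t paths at position s with S_1..S_t all ≠ 5.
g(t,s) = g(t-1,s-1) + g(t-1,s+1) for s ≠ 5; g(t,5) = 0.
t=0: g(0,0)=1
t=1: g(1,-1)=1 g(1,1)=1
t=2: g(2,-2)=1 g(2,0)=2 g(2,2)=1
t=3: g(3,-3)=1 g(3,-1)=3 g(3,1)=3 g(3,3)=1
t=4: g(4,-4)=1 g(4,-2)=4 g(4,0)=6 g(4,2)=4 g(4,4)=1
t=5: g(5,-5)=1 g(5,-3)=5 g(5,-1)=10 g(5,1)=10 g(5,3)=5
t=6: g(6,-6)=1 g(6,-4)=6 g(6,-2)=15 g(6,0)=20 g(6,2)=15 g(6,4)=5
t=7: g(7,-7)=1 g(7,-5)=7 g(7,-3)=21 g(7,-1)=35 g(7,1)=35 g(7,3)=20
t=8: g(8,-8)=1 g(8,-6)=8 g(8,-4)=28 g(8,-2)=56 g(8,0)=70 g(8,2)=55 g(8,4)=20
t=9: g(9,-9)=1 g(9,-7)=9 g(9,-5)=36 g(9,-3)=84 g(9,-1)=126 g(9,1)=125 g(9,3)=75
Paths never hitting 5: Σ_s g(9,s) = 456
Paths hitting 5: 2^9 - 456 = 56
P = 56/512 = 7/64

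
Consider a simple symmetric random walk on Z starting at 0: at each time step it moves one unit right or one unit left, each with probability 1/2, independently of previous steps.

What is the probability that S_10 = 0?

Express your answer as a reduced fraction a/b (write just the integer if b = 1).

To return to 0 after 10 steps: need exactly 5 steps of +1 and 5 of -1.
Favorable paths: C(10,5) = 252
Total paths: 2^10 = 1024
P = 252/1024 = 63/256

Answer: 63/256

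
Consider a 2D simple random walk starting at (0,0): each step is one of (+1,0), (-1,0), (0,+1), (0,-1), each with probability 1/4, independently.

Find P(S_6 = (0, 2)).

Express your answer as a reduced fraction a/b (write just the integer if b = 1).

Let h be the number of horizontal steps (so 6-h are vertical). To end at (0,2) need (h+0)/2 right-steps and ((6-h)+2)/2 up-steps.
Sum over h with 0 ≤ h ≤ 4, h ≡ 0 (mod 2), 6-h ≡ 0 (mod 2):
h=0: C(6,0)·C(0,0)·C(6,4) = 1·1·15 = 15
h=2: C(6,2)·C(2,1)·C(4,3) = 15·2·4 = 120
h=4: C(6,4)·C(4,2)·C(2,2) = 15·6·1 = 90
Total favorable: 225
Total paths: 4^6 = 4096
P = 225/4096 = 225/4096

Answer: 225/4096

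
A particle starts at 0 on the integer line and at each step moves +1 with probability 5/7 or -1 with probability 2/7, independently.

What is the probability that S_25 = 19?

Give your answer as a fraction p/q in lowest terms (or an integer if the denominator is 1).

Answer: 43869018554687500000/1341068619663964900807

Derivation:
To reach position 19 after 25 steps: need 22 steps of +1 and 3 steps of -1.
Number of such sequences: C(25,22) = 2300
Each has probability (5/7)^22 · (2/7)^3 = 19073486328125000/1341068619663964900807
P = 2300 · 19073486328125000/1341068619663964900807 = 43869018554687500000/1341068619663964900807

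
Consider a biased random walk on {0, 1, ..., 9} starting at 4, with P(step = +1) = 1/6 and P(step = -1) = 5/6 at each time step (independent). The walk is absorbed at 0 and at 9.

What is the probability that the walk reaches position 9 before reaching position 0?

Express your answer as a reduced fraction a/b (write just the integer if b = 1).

Biased walk: p = 1/6, q = 5/6, r = q/p = 5
Gambler's ruin: P(hit 9 before 0 | start at 4) = (1 - r^a)/(1 - r^N)
r^4 = 625; r^9 = 1953125
P = (1 - 625) / (1 - 1953125) = -624 / -1953124 = 156/488281

Answer: 156/488281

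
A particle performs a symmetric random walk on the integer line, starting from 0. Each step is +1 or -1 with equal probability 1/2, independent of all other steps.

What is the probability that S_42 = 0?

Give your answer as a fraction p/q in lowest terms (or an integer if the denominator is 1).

To return to 0 after 42 steps: need exactly 21 steps of +1 and 21 of -1.
Favorable paths: C(42,21) = 538257874440
Total paths: 2^42 = 4398046511104
P = 538257874440/4398046511104 = 67282234305/549755813888

Answer: 67282234305/549755813888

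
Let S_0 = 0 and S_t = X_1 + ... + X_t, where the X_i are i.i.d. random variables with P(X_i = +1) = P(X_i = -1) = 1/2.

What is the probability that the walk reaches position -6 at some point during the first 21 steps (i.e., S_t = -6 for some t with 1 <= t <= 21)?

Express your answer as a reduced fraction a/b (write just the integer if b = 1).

Answer: 24805/131072

Derivation:
Count via complement. Let g(t,s) = #length-t paths at position s with S_1..S_t all ≠ -6.
g(t,s) = g(t-1,s-1) + g(t-1,s+1) for s ≠ -6; g(t,-6) = 0.
t=0: g(0,0)=1
t=1: g(1,-1)=1 g(1,1)=1
t=2: g(2,-2)=1 g(2,0)=2 g(2,2)=1
t=3: g(3,-3)=1 g(3,-1)=3 g(3,1)=3 g(3,3)=1
t=4: g(4,-4)=1 g(4,-2)=4 g(4,0)=6 g(4,2)=4 g(4,4)=1
t=5: g(5,-5)=1 g(5,-3)=5 g(5,-1)=10 g(5,1)=10 g(5,3)=5 g(5,5)=1
t=6: g(6,-4)=6 g(6,-2)=15 g(6,0)=20 g(6,2)=15 g(6,4)=6 g(6,6)=1
t=7: g(7,-5)=6 g(7,-3)=21 g(7,-1)=35 g(7,1)=35 g(7,3)=21 g(7,5)=7 g(7,7)=1
t=8: g(8,-4)=27 g(8,-2)=56 g(8,0)=70 g(8,2)=56 g(8,4)=28 g(8,6)=8 g(8,8)=1
t=9: g(9,-5)=27 g(9,-3)=83 g(9,-1)=126 g(9,1)=126 g(9,3)=84 g(9,5)=36 g(9,7)=9 g(9,9)=1
t=10: g(10,-4)=110 g(10,-2)=209 g(10,0)=252 g(10,2)=210 g(10,4)=120 g(10,6)=45 g(10,8)=10 g(10,10)=1
t=11: g(11,-5)=110 g(11,-3)=319 g(11,-1)=461 g(11,1)=462 g(11,3)=330 g(11,5)=165 g(11,7)=55 g(11,9)=11 g(11,11)=1
t=12: g(12,-4)=429 g(12,-2)=780 g(12,0)=923 g(12,2)=792 g(12,4)=495 g(12,6)=220 g(12,8)=66 g(12,10)=12 g(12,12)=1
t=13: g(13,-5)=429 g(13,-3)=1209 g(13,-1)=1703 g(13,1)=1715 g(13,3)=1287 g(13,5)=715 g(13,7)=286 g(13,9)=78 g(13,11)=13 g(13,13)=1
t=14: g(14,-4)=1638 g(14,-2)=2912 g(14,0)=3418 g(14,2)=3002 g(14,4)=2002 g(14,6)=1001 g(14,8)=364 g(14,10)=91 g(14,12)=14 g(14,14)=1
t=15: g(15,-5)=1638 g(15,-3)=4550 g(15,-1)=6330 g(15,1)=6420 g(15,3)=5004 g(15,5)=3003 g(15,7)=1365 g(15,9)=455 g(15,11)=105 g(15,13)=15 g(15,15)=1
t=16: g(16,-4)=6188 g(16,-2)=10880 g(16,0)=12750 g(16,2)=11424 g(16,4)=8007 g(16,6)=4368 g(16,8)=1820 g(16,10)=560 g(16,12)=120 g(16,14)=16 g(16,16)=1
t=17: g(17,-5)=6188 g(17,-3)=17068 g(17,-1)=23630 g(17,1)=24174 g(17,3)=19431 g(17,5)=12375 g(17,7)=6188 g(17,9)=2380 g(17,11)=680 g(17,13)=136 g(17,15)=17 g(17,17)=1
t=18: g(18,-4)=23256 g(18,-2)=40698 g(18,0)=47804 g(18,2)=43605 g(18,4)=31806 g(18,6)=18563 g(18,8)=8568 g(18,10)=3060 g(18,12)=816 g(18,14)=153 g(18,16)=18 g(18,18)=1
t=19: g(19,-5)=23256 g(19,-3)=63954 g(19,-1)=88502 g(19,1)=91409 g(19,3)=75411 g(19,5)=50369 g(19,7)=27131 g(19,9)=11628 g(19,11)=3876 g(19,13)=969 g(19,15)=171 g(19,17)=19 g(19,19)=1
t=20: g(20,-4)=87210 g(20,-2)=152456 g(20,0)=179911 g(20,2)=166820 g(20,4)=125780 g(20,6)=77500 g(20,8)=38759 g(20,10)=15504 g(20,12)=4845 g(20,14)=1140 g(20,16)=190 g(20,18)=20 g(20,20)=1
t=21: g(21,-5)=87210 g(21,-3)=239666 g(21,-1)=332367 g(21,1)=346731 g(21,3)=292600 g(21,5)=203280 g(21,7)=116259 g(21,9)=54263 g(21,11)=20349 g(21,13)=5985 g(21,15)=1330 g(21,17)=210 g(21,19)=21 g(21,21)=1
Paths never hitting -6: Σ_s g(21,s) = 1700272
Paths hitting -6: 2^21 - 1700272 = 396880
P = 396880/2097152 = 24805/131072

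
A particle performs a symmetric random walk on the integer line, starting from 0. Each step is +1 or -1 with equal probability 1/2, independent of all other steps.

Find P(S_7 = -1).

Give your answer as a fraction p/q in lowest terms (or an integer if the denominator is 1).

Answer: 35/128

Derivation:
To reach position -1 after 7 steps: need 3 steps of +1 and 4 of -1.
Favorable paths: C(7,3) = 35
Total paths: 2^7 = 128
P = 35/128 = 35/128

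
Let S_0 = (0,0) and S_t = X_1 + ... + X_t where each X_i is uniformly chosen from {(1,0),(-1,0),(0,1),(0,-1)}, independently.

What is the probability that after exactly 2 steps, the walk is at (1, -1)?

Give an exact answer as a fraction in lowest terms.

Let h be the number of horizontal steps (so 2-h are vertical). To end at (1,-1) need (h+1)/2 right-steps and ((2-h)-1)/2 up-steps.
Sum over h with 1 ≤ h ≤ 1, h ≡ 1 (mod 2), 2-h ≡ 1 (mod 2):
h=1: C(2,1)·C(1,1)·C(1,0) = 2·1·1 = 2
Total favorable: 2
Total paths: 4^2 = 16
P = 2/16 = 1/8

Answer: 1/8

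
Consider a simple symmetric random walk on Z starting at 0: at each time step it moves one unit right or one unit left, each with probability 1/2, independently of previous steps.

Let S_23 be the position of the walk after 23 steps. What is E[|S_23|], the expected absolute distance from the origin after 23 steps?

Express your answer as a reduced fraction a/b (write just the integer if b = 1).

Answer: 2028117/524288

Derivation:
S_23 takes values m ≡ 1 (mod 2) with |m| ≤ 23; P(S_23=m) = C(23,(23+m)/2)/2^23.
Total paths: 2^23 = 8388608
Distribution: P(S=-23)=1/8388608, P(S=-21)=23/8388608, P(S=-19)=253/8388608, P(S=-17)=1771/8388608, P(S=-15)=8855/8388608, P(S=-13)=33649/8388608, P(S=-11)=100947/8388608, P(S=-9)=245157/8388608, P(S=-7)=490314/8388608, P(S=-5)=817190/8388608, P(S=-3)=1144066/8388608, P(S=-1)=1352078/8388608, P(S=1)=1352078/8388608, P(S=3)=1144066/8388608, P(S=5)=817190/8388608, P(S=7)=490314/8388608, P(S=9)=245157/8388608, P(S=11)=100947/8388608, P(S=13)=33649/8388608, P(S=15)=8855/8388608, P(S=17)=1771/8388608, P(S=19)=253/8388608, P(S=21)=23/8388608, P(S=23)=1/8388608
E[|S_23|] = Σ_m |m|·P(S_23=m) = 32449872/8388608 = 2028117/524288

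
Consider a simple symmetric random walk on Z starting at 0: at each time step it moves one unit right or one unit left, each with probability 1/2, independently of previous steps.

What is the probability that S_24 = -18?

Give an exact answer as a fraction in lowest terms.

To reach position -18 after 24 steps: need 3 steps of +1 and 21 of -1.
Favorable paths: C(24,3) = 2024
Total paths: 2^24 = 16777216
P = 2024/16777216 = 253/2097152

Answer: 253/2097152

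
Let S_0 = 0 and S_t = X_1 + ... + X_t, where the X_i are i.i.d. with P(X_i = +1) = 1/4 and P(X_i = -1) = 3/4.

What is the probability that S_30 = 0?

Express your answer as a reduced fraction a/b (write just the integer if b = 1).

To be at 0 after 30 steps: need exactly 15 steps of +1 and 15 of -1.
Number of such sequences: C(30,15) = 155117520
Each has probability (1/4)^15 · (3/4)^15 = 14348907/1152921504606846976
P = 155117520 · 14348907/1152921504606846976 = 139110429284415/72057594037927936

Answer: 139110429284415/72057594037927936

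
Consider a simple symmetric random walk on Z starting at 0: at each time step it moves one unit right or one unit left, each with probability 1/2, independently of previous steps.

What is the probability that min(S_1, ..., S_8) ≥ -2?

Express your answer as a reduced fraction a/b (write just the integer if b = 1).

Answer: 91/128

Derivation:
Let f(t,s) = #length-t paths at position s with S_1..S_t all ≥ -2.
f(t,s) = f(t-1,s-1) + f(t-1,s+1) for s ≥ -2; f(t,s) = 0 for s < -2.
t=0: f(0,0)=1
t=1: f(1,-1)=1 f(1,1)=1
t=2: f(2,-2)=1 f(2,0)=2 f(2,2)=1
t=3: f(3,-1)=3 f(3,1)=3 f(3,3)=1
t=4: f(4,-2)=3 f(4,0)=6 f(4,2)=4 f(4,4)=1
t=5: f(5,-1)=9 f(5,1)=10 f(5,3)=5 f(5,5)=1
t=6: f(6,-2)=9 f(6,0)=19 f(6,2)=15 f(6,4)=6 f(6,6)=1
t=7: f(7,-1)=28 f(7,1)=34 f(7,3)=21 f(7,5)=7 f(7,7)=1
t=8: f(8,-2)=28 f(8,0)=62 f(8,2)=55 f(8,4)=28 f(8,6)=8 f(8,8)=1
Σ_s f(8,s) = 182
P = 182/256 = 91/128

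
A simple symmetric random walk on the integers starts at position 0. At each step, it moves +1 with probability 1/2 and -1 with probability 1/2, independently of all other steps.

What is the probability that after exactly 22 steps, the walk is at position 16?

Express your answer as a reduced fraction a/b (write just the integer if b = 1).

Answer: 385/1048576

Derivation:
To reach position 16 after 22 steps: need 19 steps of +1 and 3 of -1.
Favorable paths: C(22,19) = 1540
Total paths: 2^22 = 4194304
P = 1540/4194304 = 385/1048576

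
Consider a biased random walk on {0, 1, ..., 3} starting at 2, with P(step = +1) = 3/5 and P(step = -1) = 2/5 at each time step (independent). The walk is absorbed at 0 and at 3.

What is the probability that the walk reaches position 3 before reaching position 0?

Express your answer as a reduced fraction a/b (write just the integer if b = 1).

Biased walk: p = 3/5, q = 2/5, r = q/p = 2/3
Gambler's ruin: P(hit 3 before 0 | start at 2) = (1 - r^a)/(1 - r^N)
r^2 = 4/9; r^3 = 8/27
P = (1 - 4/9) / (1 - 8/27) = 5/9 / 19/27 = 15/19

Answer: 15/19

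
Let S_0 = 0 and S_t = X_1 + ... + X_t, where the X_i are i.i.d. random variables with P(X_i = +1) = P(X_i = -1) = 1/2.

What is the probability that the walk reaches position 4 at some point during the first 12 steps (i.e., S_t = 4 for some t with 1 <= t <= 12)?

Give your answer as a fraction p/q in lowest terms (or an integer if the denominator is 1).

Answer: 1093/4096

Derivation:
Count via complement. Let g(t,s) = #length-t paths at position s with S_1..S_t all ≠ 4.
g(t,s) = g(t-1,s-1) + g(t-1,s+1) for s ≠ 4; g(t,4) = 0.
t=0: g(0,0)=1
t=1: g(1,-1)=1 g(1,1)=1
t=2: g(2,-2)=1 g(2,0)=2 g(2,2)=1
t=3: g(3,-3)=1 g(3,-1)=3 g(3,1)=3 g(3,3)=1
t=4: g(4,-4)=1 g(4,-2)=4 g(4,0)=6 g(4,2)=4
t=5: g(5,-5)=1 g(5,-3)=5 g(5,-1)=10 g(5,1)=10 g(5,3)=4
t=6: g(6,-6)=1 g(6,-4)=6 g(6,-2)=15 g(6,0)=20 g(6,2)=14
t=7: g(7,-7)=1 g(7,-5)=7 g(7,-3)=21 g(7,-1)=35 g(7,1)=34 g(7,3)=14
t=8: g(8,-8)=1 g(8,-6)=8 g(8,-4)=28 g(8,-2)=56 g(8,0)=69 g(8,2)=48
t=9: g(9,-9)=1 g(9,-7)=9 g(9,-5)=36 g(9,-3)=84 g(9,-1)=125 g(9,1)=117 g(9,3)=48
t=10: g(10,-10)=1 g(10,-8)=10 g(10,-6)=45 g(10,-4)=120 g(10,-2)=209 g(10,0)=242 g(10,2)=165
t=11: g(11,-11)=1 g(11,-9)=11 g(11,-7)=55 g(11,-5)=165 g(11,-3)=329 g(11,-1)=451 g(11,1)=407 g(11,3)=165
t=12: g(12,-12)=1 g(12,-10)=12 g(12,-8)=66 g(12,-6)=220 g(12,-4)=494 g(12,-2)=780 g(12,0)=858 g(12,2)=572
Paths never hitting 4: Σ_s g(12,s) = 3003
Paths hitting 4: 2^12 - 3003 = 1093
P = 1093/4096 = 1093/4096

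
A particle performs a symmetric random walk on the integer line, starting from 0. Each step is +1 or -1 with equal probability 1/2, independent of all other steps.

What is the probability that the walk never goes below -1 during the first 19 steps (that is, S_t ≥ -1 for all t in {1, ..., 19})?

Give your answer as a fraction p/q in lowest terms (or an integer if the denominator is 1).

Answer: 46189/131072

Derivation:
Let f(t,s) = #length-t paths at position s with S_1..S_t all ≥ -1.
f(t,s) = f(t-1,s-1) + f(t-1,s+1) for s ≥ -1; f(t,s) = 0 for s < -1.
t=0: f(0,0)=1
t=1: f(1,-1)=1 f(1,1)=1
t=2: f(2,0)=2 f(2,2)=1
t=3: f(3,-1)=2 f(3,1)=3 f(3,3)=1
t=4: f(4,0)=5 f(4,2)=4 f(4,4)=1
t=5: f(5,-1)=5 f(5,1)=9 f(5,3)=5 f(5,5)=1
t=6: f(6,0)=14 f(6,2)=14 f(6,4)=6 f(6,6)=1
t=7: f(7,-1)=14 f(7,1)=28 f(7,3)=20 f(7,5)=7 f(7,7)=1
t=8: f(8,0)=42 f(8,2)=48 f(8,4)=27 f(8,6)=8 f(8,8)=1
t=9: f(9,-1)=42 f(9,1)=90 f(9,3)=75 f(9,5)=35 f(9,7)=9 f(9,9)=1
t=10: f(10,0)=132 f(10,2)=165 f(10,4)=110 f(10,6)=44 f(10,8)=10 f(10,10)=1
t=11: f(11,-1)=132 f(11,1)=297 f(11,3)=275 f(11,5)=154 f(11,7)=54 f(11,9)=11 f(11,11)=1
t=12: f(12,0)=429 f(12,2)=572 f(12,4)=429 f(12,6)=208 f(12,8)=65 f(12,10)=12 f(12,12)=1
t=13: f(13,-1)=429 f(13,1)=1001 f(13,3)=1001 f(13,5)=637 f(13,7)=273 f(13,9)=77 f(13,11)=13 f(13,13)=1
t=14: f(14,0)=1430 f(14,2)=2002 f(14,4)=1638 f(14,6)=910 f(14,8)=350 f(14,10)=90 f(14,12)=14 f(14,14)=1
t=15: f(15,-1)=1430 f(15,1)=3432 f(15,3)=3640 f(15,5)=2548 f(15,7)=1260 f(15,9)=440 f(15,11)=104 f(15,13)=15 f(15,15)=1
t=16: f(16,0)=4862 f(16,2)=7072 f(16,4)=6188 f(16,6)=3808 f(16,8)=1700 f(16,10)=544 f(16,12)=119 f(16,14)=16 f(16,16)=1
t=17: f(17,-1)=4862 f(17,1)=11934 f(17,3)=13260 f(17,5)=9996 f(17,7)=5508 f(17,9)=2244 f(17,11)=663 f(17,13)=135 f(17,15)=17 f(17,17)=1
t=18: f(18,0)=16796 f(18,2)=25194 f(18,4)=23256 f(18,6)=15504 f(18,8)=7752 f(18,10)=2907 f(18,12)=798 f(18,14)=152 f(18,16)=18 f(18,18)=1
t=19: f(19,-1)=16796 f(19,1)=41990 f(19,3)=48450 f(19,5)=38760 f(19,7)=23256 f(19,9)=10659 f(19,11)=3705 f(19,13)=950 f(19,15)=170 f(19,17)=19 f(19,19)=1
Σ_s f(19,s) = 184756
P = 184756/524288 = 46189/131072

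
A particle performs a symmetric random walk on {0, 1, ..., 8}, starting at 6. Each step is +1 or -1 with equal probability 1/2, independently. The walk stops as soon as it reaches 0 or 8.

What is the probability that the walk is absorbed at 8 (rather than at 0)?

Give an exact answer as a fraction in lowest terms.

Symmetric walk (p = 1/2): the harmonic-function argument gives P(hit 8 before 0 | start at 6) = a/N.
P = 6/8 = 3/4

Answer: 3/4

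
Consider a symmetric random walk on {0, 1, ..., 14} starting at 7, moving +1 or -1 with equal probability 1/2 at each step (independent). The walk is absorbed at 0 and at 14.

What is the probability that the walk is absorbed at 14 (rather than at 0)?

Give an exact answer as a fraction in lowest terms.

Symmetric walk (p = 1/2): the harmonic-function argument gives P(hit 14 before 0 | start at 7) = a/N.
P = 7/14 = 1/2

Answer: 1/2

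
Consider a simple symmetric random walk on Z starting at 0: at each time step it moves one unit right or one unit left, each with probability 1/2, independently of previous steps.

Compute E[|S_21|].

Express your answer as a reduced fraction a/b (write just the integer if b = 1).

S_21 takes values m ≡ 1 (mod 2) with |m| ≤ 21; P(S_21=m) = C(21,(21+m)/2)/2^21.
Total paths: 2^21 = 2097152
Distribution: P(S=-21)=1/2097152, P(S=-19)=21/2097152, P(S=-17)=210/2097152, P(S=-15)=1330/2097152, P(S=-13)=5985/2097152, P(S=-11)=20349/2097152, P(S=-9)=54264/2097152, P(S=-7)=116280/2097152, P(S=-5)=203490/2097152, P(S=-3)=293930/2097152, P(S=-1)=352716/2097152, P(S=1)=352716/2097152, P(S=3)=293930/2097152, P(S=5)=203490/2097152, P(S=7)=116280/2097152, P(S=9)=54264/2097152, P(S=11)=20349/2097152, P(S=13)=5985/2097152, P(S=15)=1330/2097152, P(S=17)=210/2097152, P(S=19)=21/2097152, P(S=21)=1/2097152
E[|S_21|] = Σ_m |m|·P(S_21=m) = 7759752/2097152 = 969969/262144

Answer: 969969/262144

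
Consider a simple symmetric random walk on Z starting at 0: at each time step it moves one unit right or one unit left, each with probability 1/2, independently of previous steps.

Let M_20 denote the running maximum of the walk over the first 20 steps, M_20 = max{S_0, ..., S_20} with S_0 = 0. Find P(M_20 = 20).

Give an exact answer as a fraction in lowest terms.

Let M_20 = max(S_0,...,S_20). Use the reflection principle: for j ≥ 1, #{paths with M_20 ≥ j} = #{S_20 ≥ j} + #{S_20 ≥ j+1}.
By reflection, #{M_20 ≥ 20} = #{S_20 ≥ 20} + #{S_20 ≥ 21} = 1 + 0 = 1.
#{M_20 ≥ 21} = #{S_20 ≥ 21} + #{S_20 ≥ 22} = 0 + 0 = 0.
#{M_20 = 20} = 1 - 0 = 1.
P(M_20 = 20) = 1/1048576 = 1/1048576

Answer: 1/1048576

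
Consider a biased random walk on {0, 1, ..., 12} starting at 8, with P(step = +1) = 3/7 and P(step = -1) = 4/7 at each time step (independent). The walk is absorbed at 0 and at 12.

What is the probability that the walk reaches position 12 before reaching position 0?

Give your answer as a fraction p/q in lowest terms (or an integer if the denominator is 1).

Answer: 27297/92833

Derivation:
Biased walk: p = 3/7, q = 4/7, r = q/p = 4/3
Gambler's ruin: P(hit 12 before 0 | start at 8) = (1 - r^a)/(1 - r^N)
r^8 = 65536/6561; r^12 = 16777216/531441
P = (1 - 65536/6561) / (1 - 16777216/531441) = -58975/6561 / -16245775/531441 = 27297/92833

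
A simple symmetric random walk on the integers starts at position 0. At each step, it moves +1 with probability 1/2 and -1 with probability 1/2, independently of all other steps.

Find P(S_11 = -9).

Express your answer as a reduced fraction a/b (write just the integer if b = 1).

Answer: 11/2048

Derivation:
To reach position -9 after 11 steps: need 1 step of +1 and 10 of -1.
Favorable paths: C(11,1) = 11
Total paths: 2^11 = 2048
P = 11/2048 = 11/2048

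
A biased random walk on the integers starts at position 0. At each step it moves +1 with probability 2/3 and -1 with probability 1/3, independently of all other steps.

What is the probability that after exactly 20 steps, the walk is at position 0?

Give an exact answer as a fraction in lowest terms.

To be at 0 after 20 steps: need exactly 10 steps of +1 and 10 of -1.
Number of such sequences: C(20,10) = 184756
Each has probability (2/3)^10 · (1/3)^10 = 1024/3486784401
P = 184756 · 1024/3486784401 = 189190144/3486784401

Answer: 189190144/3486784401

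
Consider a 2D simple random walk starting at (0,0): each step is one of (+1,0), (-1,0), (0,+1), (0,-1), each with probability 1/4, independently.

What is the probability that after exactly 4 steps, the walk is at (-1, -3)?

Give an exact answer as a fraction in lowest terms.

Answer: 1/64

Derivation:
Let h be the number of horizontal steps (so 4-h are vertical). To end at (-1,-3) need (h-1)/2 right-steps and ((4-h)-3)/2 up-steps.
Sum over h with 1 ≤ h ≤ 1, h ≡ 1 (mod 2), 4-h ≡ 1 (mod 2):
h=1: C(4,1)·C(1,0)·C(3,0) = 4·1·1 = 4
Total favorable: 4
Total paths: 4^4 = 256
P = 4/256 = 1/64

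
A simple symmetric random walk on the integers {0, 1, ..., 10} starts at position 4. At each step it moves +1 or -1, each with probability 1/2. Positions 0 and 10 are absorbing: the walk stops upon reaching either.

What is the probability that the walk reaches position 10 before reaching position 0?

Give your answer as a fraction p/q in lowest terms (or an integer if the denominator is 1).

Answer: 2/5

Derivation:
Symmetric walk (p = 1/2): the harmonic-function argument gives P(hit 10 before 0 | start at 4) = a/N.
P = 4/10 = 2/5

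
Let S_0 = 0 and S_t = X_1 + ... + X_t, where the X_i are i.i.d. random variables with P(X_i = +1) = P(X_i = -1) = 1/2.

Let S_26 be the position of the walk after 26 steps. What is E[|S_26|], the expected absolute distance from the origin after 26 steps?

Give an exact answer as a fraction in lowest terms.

Answer: 16900975/4194304

Derivation:
S_26 takes values m ≡ 0 (mod 2) with |m| ≤ 26; P(S_26=m) = C(26,(26+m)/2)/2^26.
Total paths: 2^26 = 67108864
Distribution: P(S=-26)=1/67108864, P(S=-24)=26/67108864, P(S=-22)=325/67108864, P(S=-20)=2600/67108864, P(S=-18)=14950/67108864, P(S=-16)=65780/67108864, P(S=-14)=230230/67108864, P(S=-12)=657800/67108864, P(S=-10)=1562275/67108864, P(S=-8)=3124550/67108864, P(S=-6)=5311735/67108864, P(S=-4)=7726160/67108864, P(S=-2)=9657700/67108864, P(S=0)=10400600/67108864, P(S=2)=9657700/67108864, P(S=4)=7726160/67108864, P(S=6)=5311735/67108864, P(S=8)=3124550/67108864, P(S=10)=1562275/67108864, P(S=12)=657800/67108864, P(S=14)=230230/67108864, P(S=16)=65780/67108864, P(S=18)=14950/67108864, P(S=20)=2600/67108864, P(S=22)=325/67108864, P(S=24)=26/67108864, P(S=26)=1/67108864
E[|S_26|] = Σ_m |m|·P(S_26=m) = 270415600/67108864 = 16900975/4194304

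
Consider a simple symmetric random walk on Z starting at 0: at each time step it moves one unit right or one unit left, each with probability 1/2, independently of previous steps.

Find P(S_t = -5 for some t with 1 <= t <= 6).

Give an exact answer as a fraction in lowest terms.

Answer: 1/32

Derivation:
Count via complement. Let g(t,s) = #length-t paths at position s with S_1..S_t all ≠ -5.
g(t,s) = g(t-1,s-1) + g(t-1,s+1) for s ≠ -5; g(t,-5) = 0.
t=0: g(0,0)=1
t=1: g(1,-1)=1 g(1,1)=1
t=2: g(2,-2)=1 g(2,0)=2 g(2,2)=1
t=3: g(3,-3)=1 g(3,-1)=3 g(3,1)=3 g(3,3)=1
t=4: g(4,-4)=1 g(4,-2)=4 g(4,0)=6 g(4,2)=4 g(4,4)=1
t=5: g(5,-3)=5 g(5,-1)=10 g(5,1)=10 g(5,3)=5 g(5,5)=1
t=6: g(6,-4)=5 g(6,-2)=15 g(6,0)=20 g(6,2)=15 g(6,4)=6 g(6,6)=1
Paths never hitting -5: Σ_s g(6,s) = 62
Paths hitting -5: 2^6 - 62 = 2
P = 2/64 = 1/32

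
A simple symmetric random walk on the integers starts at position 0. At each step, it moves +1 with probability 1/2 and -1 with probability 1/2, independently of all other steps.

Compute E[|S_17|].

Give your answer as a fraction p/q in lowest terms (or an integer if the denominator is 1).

S_17 takes values m ≡ 1 (mod 2) with |m| ≤ 17; P(S_17=m) = C(17,(17+m)/2)/2^17.
Total paths: 2^17 = 131072
Distribution: P(S=-17)=1/131072, P(S=-15)=17/131072, P(S=-13)=136/131072, P(S=-11)=680/131072, P(S=-9)=2380/131072, P(S=-7)=6188/131072, P(S=-5)=12376/131072, P(S=-3)=19448/131072, P(S=-1)=24310/131072, P(S=1)=24310/131072, P(S=3)=19448/131072, P(S=5)=12376/131072, P(S=7)=6188/131072, P(S=9)=2380/131072, P(S=11)=680/131072, P(S=13)=136/131072, P(S=15)=17/131072, P(S=17)=1/131072
E[|S_17|] = Σ_m |m|·P(S_17=m) = 437580/131072 = 109395/32768

Answer: 109395/32768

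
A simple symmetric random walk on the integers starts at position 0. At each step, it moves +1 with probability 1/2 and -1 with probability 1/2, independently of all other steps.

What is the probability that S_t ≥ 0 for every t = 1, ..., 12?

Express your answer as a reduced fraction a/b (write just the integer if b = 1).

Answer: 231/1024

Derivation:
Let f(t,s) = #length-t paths at position s with S_1..S_t all ≥ 0.
f(t,s) = f(t-1,s-1) + f(t-1,s+1) for s ≥ 0; f(t,s) = 0 for s < 0.
t=0: f(0,0)=1
t=1: f(1,1)=1
t=2: f(2,0)=1 f(2,2)=1
t=3: f(3,1)=2 f(3,3)=1
t=4: f(4,0)=2 f(4,2)=3 f(4,4)=1
t=5: f(5,1)=5 f(5,3)=4 f(5,5)=1
t=6: f(6,0)=5 f(6,2)=9 f(6,4)=5 f(6,6)=1
t=7: f(7,1)=14 f(7,3)=14 f(7,5)=6 f(7,7)=1
t=8: f(8,0)=14 f(8,2)=28 f(8,4)=20 f(8,6)=7 f(8,8)=1
t=9: f(9,1)=42 f(9,3)=48 f(9,5)=27 f(9,7)=8 f(9,9)=1
t=10: f(10,0)=42 f(10,2)=90 f(10,4)=75 f(10,6)=35 f(10,8)=9 f(10,10)=1
t=11: f(11,1)=132 f(11,3)=165 f(11,5)=110 f(11,7)=44 f(11,9)=10 f(11,11)=1
t=12: f(12,0)=132 f(12,2)=297 f(12,4)=275 f(12,6)=154 f(12,8)=54 f(12,10)=11 f(12,12)=1
Σ_s f(12,s) = 924
P = 924/4096 = 231/1024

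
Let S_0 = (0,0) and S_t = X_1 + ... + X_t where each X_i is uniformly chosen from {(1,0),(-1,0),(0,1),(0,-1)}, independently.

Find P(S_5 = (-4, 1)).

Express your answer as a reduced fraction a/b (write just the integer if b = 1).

Let h be the number of horizontal steps (so 5-h are vertical). To end at (-4,1) need (h-4)/2 right-steps and ((5-h)+1)/2 up-steps.
Sum over h with 4 ≤ h ≤ 4, h ≡ 0 (mod 2), 5-h ≡ 1 (mod 2):
h=4: C(5,4)·C(4,0)·C(1,1) = 5·1·1 = 5
Total favorable: 5
Total paths: 4^5 = 1024
P = 5/1024 = 5/1024

Answer: 5/1024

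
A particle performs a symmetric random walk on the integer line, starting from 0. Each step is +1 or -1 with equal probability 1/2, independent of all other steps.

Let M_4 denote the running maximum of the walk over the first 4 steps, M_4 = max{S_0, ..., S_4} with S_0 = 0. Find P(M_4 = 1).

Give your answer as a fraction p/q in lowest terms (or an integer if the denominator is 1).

Let M_4 = max(S_0,...,S_4). Use the reflection principle: for j ≥ 1, #{paths with M_4 ≥ j} = #{S_4 ≥ j} + #{S_4 ≥ j+1}.
By reflection, #{M_4 ≥ 1} = #{S_4 ≥ 1} + #{S_4 ≥ 2} = 5 + 5 = 10.
#{M_4 ≥ 2} = #{S_4 ≥ 2} + #{S_4 ≥ 3} = 5 + 1 = 6.
#{M_4 = 1} = 10 - 6 = 4.
P(M_4 = 1) = 4/16 = 1/4

Answer: 1/4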